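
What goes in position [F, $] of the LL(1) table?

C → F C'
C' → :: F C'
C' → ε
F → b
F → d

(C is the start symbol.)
To find M[F, $], we find productions for F where $ is in the predict set (PREDICT(N → α) = (FIRST(α) \ {ε}) ∪ (FOLLOW(N) if α ⇒* ε)).

F → b: PREDICT = { 'b' }
F → d: PREDICT = { 'd' }

M[F, $] is empty (no production applies)

Answer: Empty (error entry)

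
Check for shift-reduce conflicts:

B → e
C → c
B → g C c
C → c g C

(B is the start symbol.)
Yes — I5: [C → c .] vs [C → c . g C]

A shift-reduce conflict occurs when an LR(0) state has both:
  - a complete (reduce) item [A → α .] (dot at the end), and
  - a shift item [B → β . c γ] (dot before a terminal).

Augment with B' → B and build the canonical LR(0) collection (I0 = CLOSURE({[B' → . B]}), then GOTO on every symbol after a dot until no new states appear). It has 9 states:
  I0: { [B → . e], [B → . g C c], [B' → . B] }  — shift
  I1: { [B' → B .] }  — accept
  I2: { [B → e .] }  — reduce
  I3: { [B → g . C c], [C → . c g C], [C → . c] }  — shift
  I4: { [B → g C . c] }  — shift
  I5: { [C → c . g C], [C → c .] }  — shift, reduce
  I6: { [C → . c g C], [C → . c], [C → c g . C] }  — shift
  I7: { [C → c g C .] }  — reduce
  I8: { [B → g C c .] }  — reduce

I5 contains reduce item [C → c .] and shift item [C → c . g C] — shift-reduce conflict.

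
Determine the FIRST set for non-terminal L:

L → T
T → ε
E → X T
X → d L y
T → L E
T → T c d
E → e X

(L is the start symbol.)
FIRST sets of the other non-terminals involved (by the same procedure, iterated to a fixed point):
  FIRST(T) = { 'c', 'd', 'e', ε }

From L → T:
  - T is a non-terminal: add FIRST(T) \ {ε} = { 'c', 'd', 'e' }
    T is nullable and nothing follows, so the whole right-hand side can vanish: ε ∈ FIRST(L)

Collecting: FIRST(L) = { 'c', 'd', 'e', ε }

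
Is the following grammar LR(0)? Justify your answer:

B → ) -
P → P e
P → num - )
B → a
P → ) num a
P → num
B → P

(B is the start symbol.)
A grammar is LR(0) if no state in the canonical LR(0) collection has:
  - both a shift item (dot before a terminal) and a complete item (shift-reduce conflict), or
  - two or more complete items (reduce-reduce conflict; the accept item [B' → B .] counts as a complete item here).

Augment with B' → B and build the canonical LR(0) collection (I0 = CLOSURE({[B' → . B]}), then GOTO on every symbol after a dot until no new states appear). It has 12 states:
  I0: { [B → . ) -], [B → . P], [B → . a], [B' → . B], [P → . ) num a], [P → . P e], [P → . num - )], [P → . num] }  — shift
  I1: { [B → ) . -], [P → ) . num a] }  — shift
  I2: { [B' → B .] }  — accept
  I3: { [B → P .], [P → P . e] }  — shift, reduce
  I4: { [B → a .] }  — reduce
  I5: { [P → num . - )], [P → num .] }  — shift, reduce
  I6: { [P → num - . )] }  — shift
  I7: { [P → num - ) .] }  — reduce
  I8: { [P → P e .] }  — reduce
  I9: { [B → ) - .] }  — reduce
  I10: { [P → ) num . a] }  — shift
  I11: { [P → ) num a .] }  — reduce

Conflict in state I3:
  Shift-reduce conflict between [B → P .] and [P → P . e]
So the grammar is NOT LR(0).

Answer: No. Shift-reduce conflict between [B → P .] and [P → P . e]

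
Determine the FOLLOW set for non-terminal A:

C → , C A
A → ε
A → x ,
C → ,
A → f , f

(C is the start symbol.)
To compute FOLLOW(A), find every occurrence of A on a right-hand side N → α A β: add FIRST(β) \ {ε}, and if β is empty or nullable also add FOLLOW(N). Iterate to a fixed point.

In C → , C A: A is at the end, add FOLLOW(C)

The FOLLOW sets referred to above (computed the same way, to a fixed point):
  FOLLOW(C) = { $, 'f', 'x' }

Taking the union: FOLLOW(A) = { $, 'f', 'x' }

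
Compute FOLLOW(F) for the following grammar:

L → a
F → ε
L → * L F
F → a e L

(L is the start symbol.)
{ $, 'a' }

In L → * L F: F is at the end, add FOLLOW(L)

The FOLLOW sets referred to above (computed the same way, to a fixed point):
  FOLLOW(L) = { $, 'a' }

Taking the union: FOLLOW(F) = { $, 'a' }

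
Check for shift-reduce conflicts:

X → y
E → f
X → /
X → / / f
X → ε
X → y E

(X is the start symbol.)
A shift-reduce conflict occurs when an LR(0) state has both:
  - a complete (reduce) item [A → α .] (dot at the end), and
  - a shift item [B → β . c γ] (dot before a terminal).

Augment with X' → X and build the canonical LR(0) collection (I0 = CLOSURE({[X' → . X]}), then GOTO on every symbol after a dot until no new states appear). It has 8 states:
  I0: { [X → . / / f], [X → . /], [X → . y E], [X → . y], [X → .], [X' → . X] }  — shift, reduce
  I1: { [X → / . / f], [X → / .] }  — shift, reduce
  I2: { [X' → X .] }  — accept
  I3: { [E → . f], [X → y . E], [X → y .] }  — shift, reduce
  I4: { [X → y E .] }  — reduce
  I5: { [E → f .] }  — reduce
  I6: { [X → / / . f] }  — shift
  I7: { [X → / / f .] }  — reduce

I0 contains reduce item [X → .] and shift items [X → . /], [X → . / / f], [X → . y], [X → . y E] — shift-reduce conflict.
I1 contains reduce item [X → / .] and shift item [X → / . / f] — shift-reduce conflict.
I3 contains reduce item [X → y .] and shift item [E → . f] — shift-reduce conflict.

Answer: Yes — I0: [X → .] vs [X → . /]; I1: [X → / .] vs [X → / . / f]; I3: [X → y .] vs [E → . f]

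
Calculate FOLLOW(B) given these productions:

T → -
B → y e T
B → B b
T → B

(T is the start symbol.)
{ $, 'b' }

To compute FOLLOW(B), find every occurrence of B on a right-hand side N → α B β: add FIRST(β) \ {ε}, and if β is empty or nullable also add FOLLOW(N). Iterate to a fixed point.

In B → B b: B is followed by b, add FIRST(b) \ {ε} = { 'b' }
In T → B: B is at the end, add FOLLOW(T)

The FOLLOW sets referred to above (computed the same way, to a fixed point):
  FOLLOW(T) = { $, 'b' }

Taking the union: FOLLOW(B) = { $, 'b' }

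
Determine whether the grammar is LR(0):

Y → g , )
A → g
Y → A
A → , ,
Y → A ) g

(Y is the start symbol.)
A grammar is LR(0) if no state in the canonical LR(0) collection has:
  - both a shift item (dot before a terminal) and a complete item (shift-reduce conflict), or
  - two or more complete items (reduce-reduce conflict; the accept item [Y' → Y .] counts as a complete item here).

Augment with Y' → Y and build the canonical LR(0) collection (I0 = CLOSURE({[Y' → . Y]}), then GOTO on every symbol after a dot until no new states appear). It has 10 states:
  I0: { [A → . , ,], [A → . g], [Y → . A ) g], [Y → . A], [Y → . g , )], [Y' → . Y] }  — shift
  I1: { [A → , . ,] }  — shift
  I2: { [Y → A . ) g], [Y → A .] }  — shift, reduce
  I3: { [Y' → Y .] }  — accept
  I4: { [A → g .], [Y → g . , )] }  — shift, reduce
  I5: { [Y → g , . )] }  — shift
  I6: { [Y → g , ) .] }  — reduce
  I7: { [Y → A ) . g] }  — shift
  I8: { [Y → A ) g .] }  — reduce
  I9: { [A → , , .] }  — reduce

Conflict in state I2:
  Shift-reduce conflict between [Y → A .] and [Y → A . ) g]
So the grammar is NOT LR(0).

Answer: No. Shift-reduce conflict between [Y → A .] and [Y → A . ) g]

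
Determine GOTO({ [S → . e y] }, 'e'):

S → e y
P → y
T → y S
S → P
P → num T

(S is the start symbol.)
{ [S → e . y] }

GOTO(I, 'e') = CLOSURE({ [A → αX.β] : [A → α.Xβ] ∈ I, X = 'e' })

Items with dot before 'e', with the dot advanced:
  [S → . e y] → [S → e . y]
Closure adds nothing (no advanced item has the dot before a non-terminal).

GOTO = { [S → e . y] }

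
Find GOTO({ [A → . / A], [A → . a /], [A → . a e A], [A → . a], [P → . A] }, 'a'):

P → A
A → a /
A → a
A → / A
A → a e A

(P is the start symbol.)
GOTO(I, 'a') = CLOSURE({ [A → αX.β] : [A → α.Xβ] ∈ I, X = 'a' })

Items with dot before 'a', with the dot advanced:
  [A → . a] → [A → a .]
  [A → . a /] → [A → a . /]
  [A → . a e A] → [A → a . e A]
Closure adds nothing (no advanced item has the dot before a non-terminal).

GOTO = { [A → a . /], [A → a . e A], [A → a .] }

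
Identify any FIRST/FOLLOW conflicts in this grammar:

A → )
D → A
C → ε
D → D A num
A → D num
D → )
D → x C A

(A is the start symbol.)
No FIRST/FOLLOW conflicts.

A FIRST/FOLLOW conflict occurs when a non-terminal N has a nullable alternative N → β (β ⇒* ε) and another alternative N → α with FIRST(α) ∩ FOLLOW(N) ≠ ∅: on such a lookahead the parser cannot decide between expanding α and letting N vanish via β.

Nullable non-terminals: C.
C has a nullable alternative but only one production, so nothing to check.

A, D have no nullable alternative, so no FIRST/FOLLOW check is needed there.

No FIRST/FOLLOW conflicts found.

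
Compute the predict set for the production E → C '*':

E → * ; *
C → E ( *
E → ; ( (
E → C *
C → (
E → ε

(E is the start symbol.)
PREDICT(E → C '*') = (FIRST(RHS) \ {ε}) ∪ (FOLLOW(E) if ε ∈ FIRST(RHS), i.e. RHS ⇒* ε)
FIRST(C) = { '(', '*', ';' }
FIRST(C '*') = { '(', '*', ';' }
ε ∉ FIRST(C '*'), so FOLLOW(E) is not added.
PREDICT(E → C '*') = { '(', '*', ';' }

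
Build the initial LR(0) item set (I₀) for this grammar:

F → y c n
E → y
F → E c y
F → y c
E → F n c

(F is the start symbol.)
{ [E → . F n c], [E → . y], [F → . E c y], [F → . y c n], [F → . y c], [F' → . F] }

First, augment the grammar with F' → F
I₀ = CLOSURE({ [F' → . F] }):
  [F' → . F] has the dot before F: add [F → . y c n], [F → . E c y], [F → . y c]
  [F → . E c y] has the dot before E: add [E → . y], [E → . F n c]
No further items can be added.

I₀ = { [E → . F n c], [E → . y], [F → . E c y], [F → . y c n], [F → . y c], [F' → . F] }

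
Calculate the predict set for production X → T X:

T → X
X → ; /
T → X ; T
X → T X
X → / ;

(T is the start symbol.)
{ '/', ';' }

PREDICT(X → T X) = (FIRST(RHS) \ {ε}) ∪ (FOLLOW(X) if ε ∈ FIRST(RHS), i.e. RHS ⇒* ε)
FIRST(T) = { '/', ';' }
FIRST(T X) = { '/', ';' }
ε ∉ FIRST(T X), so FOLLOW(X) is not added.
PREDICT(X → T X) = { '/', ';' }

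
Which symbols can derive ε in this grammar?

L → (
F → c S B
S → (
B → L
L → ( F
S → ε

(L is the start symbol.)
A non-terminal is nullable if it can derive ε (the empty string): either it has an ε-production, or it has a production whose right-hand side consists entirely of nullable non-terminals.

ε-productions: S → ε
So S is immediately nullable.
No further non-terminal can be added: every production for the remaining non-terminals contains a terminal or a non-nullable non-terminal.
Nullable = { 'S' }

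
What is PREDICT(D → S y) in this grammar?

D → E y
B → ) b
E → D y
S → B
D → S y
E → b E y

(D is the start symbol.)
PREDICT(D → S y) = (FIRST(RHS) \ {ε}) ∪ (FOLLOW(D) if ε ∈ FIRST(RHS), i.e. RHS ⇒* ε)
FIRST(S) = { ')' }
FIRST(S y) = { ')' }
ε ∉ FIRST(S y), so FOLLOW(D) is not added.
PREDICT(D → S y) = { ')' }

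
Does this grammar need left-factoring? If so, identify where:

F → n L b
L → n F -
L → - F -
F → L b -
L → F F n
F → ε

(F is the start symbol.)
No, left-factoring is not needed

Left-factoring is needed when two productions for the same non-terminal
share a common prefix on the right-hand side.

Productions for F:
  F → n L b
  F → L b -
  F → ε
Productions for L:
  L → n F -
  L → - F -
  L → F F n

No common prefixes found.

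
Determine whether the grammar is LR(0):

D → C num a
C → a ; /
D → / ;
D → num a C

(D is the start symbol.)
Yes, the grammar is LR(0)

A grammar is LR(0) if no state in the canonical LR(0) collection has:
  - both a shift item (dot before a terminal) and a complete item (shift-reduce conflict), or
  - two or more complete items (reduce-reduce conflict; the accept item [D' → D .] counts as a complete item here).

Augment with D' → D and build the canonical LR(0) collection (I0 = CLOSURE({[D' → . D]}), then GOTO on every symbol after a dot until no new states appear). It has 13 states:
  I0: { [C → . a ; /], [D → . / ;], [D → . C num a], [D → . num a C], [D' → . D] }  — shift
  I1: { [D → / . ;] }  — shift
  I2: { [D → C . num a] }  — shift
  I3: { [D' → D .] }  — accept
  I4: { [C → a . ; /] }  — shift
  I5: { [D → num . a C] }  — shift
  I6: { [C → . a ; /], [D → num a . C] }  — shift
  I7: { [D → num a C .] }  — reduce
  I8: { [C → a ; . /] }  — shift
  I9: { [C → a ; / .] }  — reduce
  I10: { [D → C num . a] }  — shift
  I11: { [D → C num a .] }  — reduce
  I12: { [D → / ; .] }  — reduce

Every state is either a pure shift/goto state or contains exactly one complete item and nothing to shift — no conflicts. The grammar is LR(0).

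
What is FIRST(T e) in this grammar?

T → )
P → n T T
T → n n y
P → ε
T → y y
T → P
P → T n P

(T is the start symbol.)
{ ')', 'e', 'n', 'y' }

FIRST sets of the non-terminals involved (from the grammar, by fixed-point iteration):
  FIRST(T) = { ')', 'n', 'y', ε }

To compute FIRST(T e), process the symbols left to right:
Symbol T is a non-terminal. Add FIRST(T) \ {ε} = { ')', 'n', 'y' }
T is nullable (ε ∈ FIRST(T)), continue to the next symbol.
Symbol e is a terminal. Add 'e' and stop.
FIRST(T e) = { ')', 'e', 'n', 'y' }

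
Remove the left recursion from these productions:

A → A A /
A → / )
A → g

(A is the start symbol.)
A is directly left-recursive. The standard transformation for
  A → A α₁ | ... | A α_m | β₁ | ... | β_n
is
  A  → β₁ A' | ... | β_n A'
  A' → α₁ A' | ... | α_m A' | ε

A → / ) becomes A → / ) A'
A → g becomes A → g A'
A → A A / becomes A' → A / A'
Add A' → ε

Resulting grammar:
A → / ) A'
A → g A'
A' → A / A'
A' → ε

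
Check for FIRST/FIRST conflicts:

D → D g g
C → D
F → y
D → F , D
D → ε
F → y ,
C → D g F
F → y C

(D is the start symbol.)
Yes. D → D g g / D → F ',' D on { 'y' }; C → D / C → D g F on { 'g', 'y' }; F → y / F → y ',' on { 'y' }; F → y / F → y C on { 'y' }; F → y ',' / F → y C on { 'y' }

A FIRST/FIRST conflict occurs when two productions N → α and N → β for the same non-terminal have FIRST(α) ∩ FIRST(β) ≠ ∅ (with ε ∈ FIRST of a nullable right-hand side, so two nullable alternatives also conflict).

FIRST sets of the non-terminals at (or reachable through a nullable prefix from) the front of some alternative:
  FIRST(D) = { 'g', 'y', ε }
  FIRST(F) = { 'y' }

Productions for D:
  D → D g g: FIRST = { 'g', 'y' }
  D → F , D: FIRST = { 'y' }
  D → ε: FIRST = { ε }
Productions for C:
  C → D: FIRST = { 'g', 'y', ε }
  C → D g F: FIRST = { 'g', 'y' }
Productions for F:
  F → y: FIRST = { 'y' }
  F → y ,: FIRST = { 'y' }
  F → y C: FIRST = { 'y' }

Conflict for D: D → D g g and D → F , D
  Overlap: { 'y' }
Conflict for C: C → D and C → D g F
  Overlap: { 'g', 'y' }
Conflict for F: F → y and F → y ,
  Overlap: { 'y' }
Conflict for F: F → y and F → y C
  Overlap: { 'y' }
Conflict for F: F → y , and F → y C
  Overlap: { 'y' }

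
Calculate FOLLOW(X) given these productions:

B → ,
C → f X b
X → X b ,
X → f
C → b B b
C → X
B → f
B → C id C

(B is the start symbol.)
To compute FOLLOW(X), find every occurrence of X on a right-hand side N → α X β: add FIRST(β) \ {ε}, and if β is empty or nullable also add FOLLOW(N). Iterate to a fixed point.

In C → f X b: X is followed by b, add FIRST(b) \ {ε} = { 'b' }
In X → X b ,: X is followed by b ',', add FIRST(b ',') \ {ε} = { 'b' }
In C → X: X is at the end, add FOLLOW(C)

The FOLLOW sets referred to above (computed the same way, to a fixed point):
  FOLLOW(C) = { $, 'b', 'id' }

Taking the union: FOLLOW(X) = { $, 'b', 'id' }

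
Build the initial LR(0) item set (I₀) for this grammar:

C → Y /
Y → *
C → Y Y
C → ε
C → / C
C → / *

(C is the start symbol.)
{ [C → . / *], [C → . / C], [C → . Y /], [C → . Y Y], [C → .], [C' → . C], [Y → . *] }

First, augment the grammar with C' → C
I₀ = CLOSURE({ [C' → . C] }):
  [C' → . C] has the dot before C: add [C → . Y /], [C → . Y Y], [C → .], [C → . / C], [C → . / *]
  [C → . Y /] has the dot before Y: add [Y → . *]
No further items can be added.

I₀ = { [C → . / *], [C → . / C], [C → . Y /], [C → . Y Y], [C → .], [C' → . C], [Y → . *] }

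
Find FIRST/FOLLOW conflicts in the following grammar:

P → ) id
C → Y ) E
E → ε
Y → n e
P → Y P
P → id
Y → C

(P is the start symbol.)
A FIRST/FOLLOW conflict occurs when a non-terminal N has a nullable alternative N → β (β ⇒* ε) and another alternative N → α with FIRST(α) ∩ FOLLOW(N) ≠ ∅: on such a lookahead the parser cannot decide between expanding α and letting N vanish via β.

Nullable non-terminals: E.
E has a nullable alternative but only one production, so nothing to check.

C, P, Y have no nullable alternative, so no FIRST/FOLLOW check is needed there.

No FIRST/FOLLOW conflicts found.

Answer: No FIRST/FOLLOW conflicts.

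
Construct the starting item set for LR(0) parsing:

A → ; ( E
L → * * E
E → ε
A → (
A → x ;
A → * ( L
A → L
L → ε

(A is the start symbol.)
First, augment the grammar with A' → A
I₀ = CLOSURE({ [A' → . A] }):
  [A' → . A] has the dot before A: add [A → . ; ( E], [A → . (], [A → . x ;], [A → . * ( L], [A → . L]
  [A → . L] has the dot before L: add [L → . * * E], [L → .]
No further items can be added.

I₀ = { [A → . (], [A → . * ( L], [A → . ; ( E], [A → . L], [A → . x ;], [A' → . A], [L → . * * E], [L → .] }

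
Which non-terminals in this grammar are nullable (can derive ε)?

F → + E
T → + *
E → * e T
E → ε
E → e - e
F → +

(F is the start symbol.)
A non-terminal is nullable if it can derive ε (the empty string): either it has an ε-production, or it has a production whose right-hand side consists entirely of nullable non-terminals.

ε-productions: E → ε
So E is immediately nullable.
No further non-terminal can be added: every production for the remaining non-terminals contains a terminal or a non-nullable non-terminal.
Nullable = { 'E' }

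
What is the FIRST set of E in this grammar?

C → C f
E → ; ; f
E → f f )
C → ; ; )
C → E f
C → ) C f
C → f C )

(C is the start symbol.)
From E → ; ; f:
  - ';' is a terminal: add ';' and stop
From E → f f ):
  - f is a terminal: add 'f' and stop

Collecting: FIRST(E) = { ';', 'f' }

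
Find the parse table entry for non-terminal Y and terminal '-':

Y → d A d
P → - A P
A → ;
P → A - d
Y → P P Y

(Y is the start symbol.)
Y → P P Y

To find M[Y, '-'], we find productions for Y where '-' is in the predict set (PREDICT(N → α) = (FIRST(α) \ {ε}) ∪ (FOLLOW(N) if α ⇒* ε)).

Relevant sets:
  FIRST(P) = { '-', ';' }

Y → d A d: PREDICT = { 'd' }
Y → P P Y: PREDICT = { '-', ';' }
  '-' is in predict set, so this production goes in M[Y, '-']

M[Y, '-'] = Y → P P Y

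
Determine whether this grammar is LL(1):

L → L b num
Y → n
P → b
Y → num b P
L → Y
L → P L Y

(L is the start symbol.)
No. Predict set conflict for L: { 'n', 'num' }

Relevant sets:
  FIRST(L) = { 'b', 'n', 'num' }
  FIRST(Y) = { 'n', 'num' }
  FIRST(P) = { 'b' }

For L:
  PREDICT(L → L b num) = { 'b', 'n', 'num' }
  PREDICT(L → Y) = { 'n', 'num' }
  PREDICT(L → P L Y) = { 'b' }
For Y:
  PREDICT(Y → n) = { 'n' }
  PREDICT(Y → num b P) = { 'num' }
P has a single production, so nothing to check there.

Conflict found: Predict set conflict for L: { 'n', 'num' }
The grammar is NOT LL(1).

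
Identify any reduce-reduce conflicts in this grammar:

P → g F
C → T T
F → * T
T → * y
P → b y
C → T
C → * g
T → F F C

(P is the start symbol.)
No reduce-reduce conflicts

A reduce-reduce conflict occurs when an LR(0) state has two complete items [A → α .] and [B → β .] — both call for a reduction, and with no lookahead the parser cannot choose between them.

Augment with P' → P and build the canonical LR(0) collection (I0 = CLOSURE({[P' → . P]}), then GOTO on every symbol after a dot until no new states appear). It has 17 states:
  I0: { [P → . b y], [P → . g F], [P' → . P] }  — shift
  I1: { [P' → P .] }  — accept
  I2: { [P → b . y] }  — shift
  I3: { [F → . * T], [P → g . F] }  — shift
  I4: { [F → * . T], [F → . * T], [T → . * y], [T → . F F C] }  — shift
  I5: { [P → g F .] }  — reduce
  I6: { [F → * . T], [F → . * T], [T → * . y], [T → . * y], [T → . F F C] }  — shift
  I7: { [F → . * T], [T → F . F C] }  — shift
  I8: { [F → * T .] }  — reduce
  I9: { [C → . * g], [C → . T T], [C → . T], [F → . * T], [T → . * y], [T → . F F C], [T → F F . C] }  — shift
  I10: { [C → * . g], [F → * . T], [F → . * T], [T → * . y], [T → . * y], [T → . F F C] }  — shift
  I11: { [T → F F C .] }  — reduce
  I12: { [C → T . T], [C → T .], [F → . * T], [T → . * y], [T → . F F C] }  — shift, reduce
  I13: { [C → T T .] }  — reduce
  I14: { [C → * g .] }  — reduce
  I15: { [T → * y .] }  — reduce
  I16: { [P → b y .] }  — reduce

No state contains more than one complete item.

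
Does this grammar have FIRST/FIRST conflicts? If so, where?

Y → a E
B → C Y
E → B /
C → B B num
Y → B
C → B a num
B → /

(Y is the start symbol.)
Yes. B → C Y / B → '/' on { '/' }; C → B B num / C → B a num on { '/' }

FIRST sets of the non-terminals at (or reachable through a nullable prefix from) the front of some alternative:
  FIRST(B) = { '/' }
  FIRST(C) = { '/' }

Productions for Y:
  Y → a E: FIRST = { 'a' }
  Y → B: FIRST = { '/' }
Productions for B:
  B → C Y: FIRST = { '/' }
  B → /: FIRST = { '/' }
Productions for C:
  C → B B num: FIRST = { '/' }
  C → B a num: FIRST = { '/' }
E has only one production, so no FIRST/FIRST conflict is possible there.

Conflict for B: B → C Y and B → /
  Overlap: { '/' }
Conflict for C: C → B B num and C → B a num
  Overlap: { '/' }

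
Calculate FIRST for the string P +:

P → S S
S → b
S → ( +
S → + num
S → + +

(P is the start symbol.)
FIRST sets of the non-terminals involved (from the grammar, by fixed-point iteration):
  FIRST(P) = { '(', '+', 'b' }

To compute FIRST(P +), process the symbols left to right:
Symbol P is a non-terminal. Add FIRST(P) \ {ε} = { '(', '+', 'b' }
P is not nullable (ε ∉ FIRST(P)), so stop here.
FIRST(P +) = { '(', '+', 'b' }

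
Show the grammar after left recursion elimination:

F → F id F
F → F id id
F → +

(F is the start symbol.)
F → + F'
F' → id F F'
F' → id id F'
F' → ε

F is directly left-recursive. The standard transformation for
  A → A α₁ | ... | A α_m | β₁ | ... | β_n
is
  A  → β₁ A' | ... | β_n A'
  A' → α₁ A' | ... | α_m A' | ε

F → + becomes F → + F'
F → F id F becomes F' → id F F'
F → F id id becomes F' → id id F'
Add F' → ε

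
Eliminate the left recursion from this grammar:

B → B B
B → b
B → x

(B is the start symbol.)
B is directly left-recursive. The standard transformation for
  A → A α₁ | ... | A α_m | β₁ | ... | β_n
is
  A  → β₁ A' | ... | β_n A'
  A' → α₁ A' | ... | α_m A' | ε

B → b becomes B → b B'
B → x becomes B → x B'
B → B B becomes B' → B B'
Add B' → ε

Resulting grammar:
B → b B'
B → x B'
B' → B B'
B' → ε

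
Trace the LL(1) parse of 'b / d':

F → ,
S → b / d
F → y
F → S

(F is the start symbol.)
LL(1) parsing maintains a stack (initially the start symbol over $) and the input. At each step: if the stack top is a terminal, match it against the current input token; if it is a non-terminal N, replace it with the RHS of M[N, lookahead] (the unique production whose predict set contains the lookahead).

Stack is shown with the top on the left.

Stack    Input    Action
------------------------
F $      b / d $  output F → S
S $      b / d $  output S → b / d
b / d $  b / d $  match 'b'
/ d $    / d $    match '/'
d $      d $      match 'd'
$        $        accept

The string is accepted.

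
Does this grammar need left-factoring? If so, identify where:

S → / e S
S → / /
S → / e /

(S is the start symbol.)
Yes, S has productions with common prefix '/'

Left-factoring is needed when two productions for the same non-terminal
share a common prefix on the right-hand side.

Productions for S:
  S → / e S
  S → / /
  S → / e /

Found common prefix '/' in productions for S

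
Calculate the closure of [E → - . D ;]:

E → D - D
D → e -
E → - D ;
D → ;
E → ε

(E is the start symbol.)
{ [D → . ;], [D → . e -], [E → - . D ;] }

Start with: [E → - . D ;]
  [E → - . D ;] has the dot before D: add [D → . e -], [D → . ;]
No further items can be added.

CLOSURE = { [D → . ;], [D → . e -], [E → - . D ;] }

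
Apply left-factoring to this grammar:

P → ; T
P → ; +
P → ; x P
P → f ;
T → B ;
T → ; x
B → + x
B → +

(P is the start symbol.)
Left-factoring transforms A → αβ₁ | αβ₂ into A → αA' and A' → β₁ | β₂
(α is the longest common prefix among the alternatives). Repeat until
no nonterminal has two alternatives with a common prefix.

Round 1: P has alternatives sharing prefix ';'. Introduce P': P → ; P'
  Add: P' → T
  Add: P' → +
  Add: P' → x P

Round 2: B has alternatives sharing prefix '+'. Introduce B': B → + B'
  Add: B' → x
  Add: B' → ε

No remaining common prefixes — done.

Resulting grammar:
P → ; P'
P' → T
P' → +
P' → x P
P → f ;
T → B ;
T → ; x
B → + B'
B' → x
B' → ε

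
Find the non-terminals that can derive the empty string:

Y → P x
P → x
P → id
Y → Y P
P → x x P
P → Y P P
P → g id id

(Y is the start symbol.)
There are no ε-productions, so no non-terminal can derive ε.
No non-terminals are nullable.

Answer: None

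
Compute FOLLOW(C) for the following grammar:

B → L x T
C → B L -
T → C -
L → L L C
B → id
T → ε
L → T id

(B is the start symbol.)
To compute FOLLOW(C), find every occurrence of C on a right-hand side N → α C β: add FIRST(β) \ {ε}, and if β is empty or nullable also add FOLLOW(N). Iterate to a fixed point.

In T → C -: C is followed by '-', add FIRST('-') \ {ε} = { '-' }
In L → L L C: C is at the end, add FOLLOW(L)

The FOLLOW sets referred to above (computed the same way, to a fixed point):
  FOLLOW(L) = { '-', 'id', 'x' }

Taking the union: FOLLOW(C) = { '-', 'id', 'x' }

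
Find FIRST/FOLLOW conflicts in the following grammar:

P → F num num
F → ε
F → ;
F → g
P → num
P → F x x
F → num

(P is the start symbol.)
Nullable non-terminals: F.

F: nullable alternative(s) F → ε; FOLLOW(F) = { 'num', 'x' }
  F → ε: FIRST \ {ε} = { } — this is the only nullable alternative, skip
  F → ;: FIRST \ {ε} = { ';' } — disjoint from FOLLOW(F)
  F → g: FIRST \ {ε} = { 'g' } — disjoint from FOLLOW(F)
  F → num: FIRST \ {ε} = { 'num' } — overlaps FOLLOW(F) on { 'num' }: CONFLICT

P has no nullable alternative, so no FIRST/FOLLOW check is needed there.

So the grammar has 1 FIRST/FOLLOW conflict (marked CONFLICT above).

Answer: Yes. F → num with FOLLOW(F) on { 'num' }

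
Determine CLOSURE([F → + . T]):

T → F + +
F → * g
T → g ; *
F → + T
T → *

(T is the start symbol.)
{ [F → + . T], [F → . * g], [F → . + T], [T → . *], [T → . F + +], [T → . g ; *] }

To compute CLOSURE, for each item [A → α.Bβ] where B is a non-terminal, add [B → .γ] for all productions B → γ; repeat for the newly added items until nothing changes.

Start with: [F → + . T]
  [F → + . T] has the dot before T: add [T → . F + +], [T → . g ; *], [T → . *]
  [T → . F + +] has the dot before F: add [F → . * g], [F → . + T]
No further items can be added.

CLOSURE = { [F → + . T], [F → . * g], [F → . + T], [T → . *], [T → . F + +], [T → . g ; *] }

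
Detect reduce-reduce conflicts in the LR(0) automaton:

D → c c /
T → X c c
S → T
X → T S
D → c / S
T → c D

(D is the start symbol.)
A reduce-reduce conflict occurs when an LR(0) state has two complete items [A → α .] and [B → β .] — both call for a reduction, and with no lookahead the parser cannot choose between them.

Augment with D' → D and build the canonical LR(0) collection (I0 = CLOSURE({[D' → . D]}), then GOTO on every symbol after a dot until no new states appear). It has 14 states:
  I0: { [D → . c / S], [D → . c c /], [D' → . D] }  — shift
  I1: { [D' → D .] }  — accept
  I2: { [D → c . / S], [D → c . c /] }  — shift
  I3: { [D → c / . S], [S → . T], [T → . X c c], [T → . c D], [X → . T S] }  — shift
  I4: { [D → c c . /] }  — shift
  I5: { [D → c c / .] }  — reduce
  I6: { [D → c / S .] }  — reduce
  I7: { [S → . T], [S → T .], [T → . X c c], [T → . c D], [X → . T S], [X → T . S] }  — shift, reduce
  I8: { [T → X . c c] }  — shift
  I9: { [D → . c / S], [D → . c c /], [T → c . D] }  — shift
  I10: { [T → c D .] }  — reduce
  I11: { [T → X c . c] }  — shift
  I12: { [T → X c c .] }  — reduce
  I13: { [X → T S .] }  — reduce

No state contains more than one complete item.

Answer: No reduce-reduce conflicts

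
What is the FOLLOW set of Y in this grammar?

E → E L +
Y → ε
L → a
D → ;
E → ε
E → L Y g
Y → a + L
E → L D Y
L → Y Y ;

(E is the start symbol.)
To compute FOLLOW(Y), find every occurrence of Y on a right-hand side N → α Y β: add FIRST(β) \ {ε}, and if β is empty or nullable also add FOLLOW(N). Iterate to a fixed point.

In E → L Y g: Y is followed by g, add FIRST(g) \ {ε} = { 'g' }
In E → L D Y: Y is at the end, add FOLLOW(E)
In L → Y Y ;: Y is followed by Y ';', add FIRST(Y ';') \ {ε} = { ';', 'a' }
In L → Y Y ;: Y is followed by ';', add FIRST(';') \ {ε} = { ';' }

The FOLLOW sets referred to above (computed the same way, to a fixed point):
  FOLLOW(E) = { $, ';', 'a' }

Taking the union: FOLLOW(Y) = { $, ';', 'a', 'g' }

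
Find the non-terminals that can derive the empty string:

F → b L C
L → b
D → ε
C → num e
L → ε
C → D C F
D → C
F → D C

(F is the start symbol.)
A non-terminal is nullable if it can derive ε (the empty string): either it has an ε-production, or it has a production whose right-hand side consists entirely of nullable non-terminals.

ε-productions: D → ε, L → ε
So D, L are immediately nullable.
No further non-terminal can be added: every production for the remaining non-terminals contains a terminal or a non-nullable non-terminal.
Nullable = { 'D', 'L' }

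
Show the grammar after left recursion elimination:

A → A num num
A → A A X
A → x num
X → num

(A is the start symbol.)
A → x num A'
A' → num num A'
A' → A X A'
A' → ε
X → num

A is directly left-recursive. The standard transformation for
  A → A α₁ | ... | A α_m | β₁ | ... | β_n
is
  A  → β₁ A' | ... | β_n A'
  A' → α₁ A' | ... | α_m A' | ε

A → x num becomes A → x num A'
A → A num num becomes A' → num num A'
A → A A X becomes A' → A X A'
Add A' → ε

Productions for other non-terminals are unchanged:
  X → num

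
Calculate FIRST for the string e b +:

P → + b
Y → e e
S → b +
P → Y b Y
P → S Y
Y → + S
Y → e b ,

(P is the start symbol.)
To compute FIRST(e b +), process the symbols left to right:
Symbol e is a terminal. Add 'e' and stop.
FIRST(e b +) = { 'e' }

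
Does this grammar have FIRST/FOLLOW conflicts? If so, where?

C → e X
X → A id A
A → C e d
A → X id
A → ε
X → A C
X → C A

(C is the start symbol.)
Yes. A → C e d with FOLLOW(A) on { 'e' }; A → X id with FOLLOW(A) on { 'e', 'id' }

Nullable non-terminals: A.
FIRST sets used below: FIRST(C) = { 'e' }, FIRST(X) = { 'e', 'id' }

A: nullable alternative(s) A → ε; FOLLOW(A) = { $, 'e', 'id' }
  A → C e d: FIRST \ {ε} = { 'e' } — overlaps FOLLOW(A) on { 'e' }: CONFLICT
  A → X id: FIRST \ {ε} = { 'e', 'id' } — overlaps FOLLOW(A) on { 'e', 'id' }: CONFLICT
  A → ε: FIRST \ {ε} = { } — this is the only nullable alternative, skip

C, X have no nullable alternative, so no FIRST/FOLLOW check is needed there.

So the grammar has 2 FIRST/FOLLOW conflicts (marked CONFLICT above).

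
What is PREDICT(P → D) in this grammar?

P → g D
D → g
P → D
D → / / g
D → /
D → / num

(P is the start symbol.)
PREDICT(P → D) = (FIRST(RHS) \ {ε}) ∪ (FOLLOW(P) if ε ∈ FIRST(RHS), i.e. RHS ⇒* ε)
FIRST(D) = { '/', 'g' }
FIRST(D) = { '/', 'g' }
ε ∉ FIRST(D), so FOLLOW(P) is not added.
PREDICT(P → D) = { '/', 'g' }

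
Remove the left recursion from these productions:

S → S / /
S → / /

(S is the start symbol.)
S is directly left-recursive. The standard transformation for
  A → A α₁ | ... | A α_m | β₁ | ... | β_n
is
  A  → β₁ A' | ... | β_n A'
  A' → α₁ A' | ... | α_m A' | ε

S → / / becomes S → / / S'
S → S / / becomes S' → / / S'
Add S' → ε

Resulting grammar:
S → / / S'
S' → / / S'
S' → ε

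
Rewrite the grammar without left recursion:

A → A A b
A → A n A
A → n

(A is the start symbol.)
A → n A'
A' → A b A'
A' → n A A'
A' → ε

A is directly left-recursive. The standard transformation for
  A → A α₁ | ... | A α_m | β₁ | ... | β_n
is
  A  → β₁ A' | ... | β_n A'
  A' → α₁ A' | ... | α_m A' | ε

A → n becomes A → n A'
A → A A b becomes A' → A b A'
A → A n A becomes A' → n A A'
Add A' → ε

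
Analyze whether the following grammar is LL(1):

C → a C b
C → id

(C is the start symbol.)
Yes, the grammar is LL(1).

For C:
  PREDICT(C → a C b) = { 'a' }
  PREDICT(C → id) = { 'id' }

All predict sets are disjoint. The grammar IS LL(1).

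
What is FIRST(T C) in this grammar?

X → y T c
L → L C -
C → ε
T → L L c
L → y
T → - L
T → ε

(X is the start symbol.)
FIRST sets of the non-terminals involved (from the grammar, by fixed-point iteration):
  FIRST(T) = { '-', 'y', ε }
  FIRST(C) = { ε }

To compute FIRST(T C), process the symbols left to right:
Symbol T is a non-terminal. Add FIRST(T) \ {ε} = { '-', 'y' }
T is nullable (ε ∈ FIRST(T)), continue to the next symbol.
Symbol C is a non-terminal. Add FIRST(C) \ {ε} = { }
C is nullable (ε ∈ FIRST(C)), continue to the next symbol.
All symbols are nullable, so ε is in the result.
FIRST(T C) = { '-', 'y', ε }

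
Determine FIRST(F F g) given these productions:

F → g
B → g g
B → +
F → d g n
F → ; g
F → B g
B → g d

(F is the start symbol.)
{ '+', ';', 'd', 'g' }

FIRST sets of the non-terminals involved (from the grammar, by fixed-point iteration):
  FIRST(F) = { '+', ';', 'd', 'g' }

To compute FIRST(F F g), process the symbols left to right:
Symbol F is a non-terminal. Add FIRST(F) \ {ε} = { '+', ';', 'd', 'g' }
F is not nullable (ε ∉ FIRST(F)), so stop here.
FIRST(F F g) = { '+', ';', 'd', 'g' }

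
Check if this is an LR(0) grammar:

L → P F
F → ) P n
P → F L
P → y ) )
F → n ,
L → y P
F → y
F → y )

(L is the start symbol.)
No. Shift-reduce conflict between [F → y .] and [F → . ) P n]

Augment with L' → L and build the canonical LR(0) collection (I0 = CLOSURE({[L' → . L]}), then GOTO on every symbol after a dot until no new states appear). It has 20 states:
  I0: { [F → . ) P n], [F → . n ,], [F → . y )], [F → . y], [L → . P F], [L → . y P], [L' → . L], [P → . F L], [P → . y ) )] }  — shift
  I1: { [F → ) . P n], [F → . ) P n], [F → . n ,], [F → . y )], [F → . y], [P → . F L], [P → . y ) )] }  — shift
  I2: { [F → . ) P n], [F → . n ,], [F → . y )], [F → . y], [L → . P F], [L → . y P], [P → . F L], [P → . y ) )], [P → F . L] }  — shift
  I3: { [L' → L .] }  — accept
  I4: { [F → . ) P n], [F → . n ,], [F → . y )], [F → . y], [L → P . F] }  — shift
  I5: { [F → n . ,] }  — shift
  I6: { [F → . ) P n], [F → . n ,], [F → . y )], [F → . y], [F → y . )], [F → y .], [L → y . P], [P → . F L], [P → . y ) )], [P → y . ) )] }  — shift, reduce
  I7: { [F → ) . P n], [F → . ) P n], [F → . n ,], [F → . y )], [F → . y], [F → y ) .], [P → . F L], [P → . y ) )], [P → y ) . )] }  — shift, reduce
  I8: { [L → y P .] }  — reduce
  I9: { [F → y . )], [F → y .], [P → y . ) )] }  — shift, reduce
  I10: { [F → y ) .], [P → y ) . )] }  — shift, reduce
  I11: { [P → y ) ) .] }  — reduce
  I12: { [F → ) . P n], [F → . ) P n], [F → . n ,], [F → . y )], [F → . y], [P → . F L], [P → . y ) )], [P → y ) ) .] }  — shift, reduce
  I13: { [F → ) P . n] }  — shift
  I14: { [F → ) P n .] }  — reduce
  I15: { [F → n , .] }  — reduce
  I16: { [L → P F .] }  — reduce
  I17: { [F → y . )], [F → y .] }  — shift, reduce
  I18: { [F → y ) .] }  — reduce
  I19: { [P → F L .] }  — reduce

Conflict in state I6:
  Shift-reduce conflict between [F → y .] and [F → . ) P n]
So the grammar is NOT LR(0).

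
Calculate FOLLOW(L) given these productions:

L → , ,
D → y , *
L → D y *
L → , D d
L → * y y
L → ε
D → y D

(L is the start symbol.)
To compute FOLLOW(L), find every occurrence of L on a right-hand side N → α L β: add FIRST(β) \ {ε}, and if β is empty or nullable also add FOLLOW(N). Iterate to a fixed point.

L is the start symbol, so $ ∈ FOLLOW(L).
L does not occur on any right-hand side.

Taking the union: FOLLOW(L) = { $ }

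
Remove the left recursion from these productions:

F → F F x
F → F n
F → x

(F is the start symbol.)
F is directly left-recursive. The standard transformation for
  A → A α₁ | ... | A α_m | β₁ | ... | β_n
is
  A  → β₁ A' | ... | β_n A'
  A' → α₁ A' | ... | α_m A' | ε

F → x becomes F → x F'
F → F F x becomes F' → F x F'
F → F n becomes F' → n F'
Add F' → ε

Resulting grammar:
F → x F'
F' → F x F'
F' → n F'
F' → ε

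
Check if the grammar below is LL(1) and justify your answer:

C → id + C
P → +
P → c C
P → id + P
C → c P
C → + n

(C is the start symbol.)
For C:
  PREDICT(C → id '+' C) = { 'id' }
  PREDICT(C → c P) = { 'c' }
  PREDICT(C → '+' n) = { '+' }
For P:
  PREDICT(P → '+') = { '+' }
  PREDICT(P → c C) = { 'c' }
  PREDICT(P → id '+' P) = { 'id' }

All predict sets are disjoint. The grammar IS LL(1).

Answer: Yes, the grammar is LL(1).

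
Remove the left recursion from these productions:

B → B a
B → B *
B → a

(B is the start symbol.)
B → a B'
B' → a B'
B' → * B'
B' → ε

B is directly left-recursive. The standard transformation for
  A → A α₁ | ... | A α_m | β₁ | ... | β_n
is
  A  → β₁ A' | ... | β_n A'
  A' → α₁ A' | ... | α_m A' | ε

B → a becomes B → a B'
B → B a becomes B' → a B'
B → B * becomes B' → * B'
Add B' → ε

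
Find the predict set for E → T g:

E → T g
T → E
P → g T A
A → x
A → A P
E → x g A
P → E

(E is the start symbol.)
{ 'x' }

PREDICT(E → T g) = (FIRST(RHS) \ {ε}) ∪ (FOLLOW(E) if ε ∈ FIRST(RHS), i.e. RHS ⇒* ε)
FIRST(T) = { 'x' }
FIRST(T g) = { 'x' }
ε ∉ FIRST(T g), so FOLLOW(E) is not added.
PREDICT(E → T g) = { 'x' }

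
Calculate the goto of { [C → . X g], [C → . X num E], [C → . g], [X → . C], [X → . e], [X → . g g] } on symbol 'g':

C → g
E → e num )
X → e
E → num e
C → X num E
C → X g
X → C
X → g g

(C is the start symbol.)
{ [C → g .], [X → g . g] }

GOTO(I, 'g') = CLOSURE({ [A → αX.β] : [A → α.Xβ] ∈ I, X = 'g' })

Items with dot before 'g', with the dot advanced:
  [C → . g] → [C → g .]
  [X → . g g] → [X → g . g]
Closure adds nothing (no advanced item has the dot before a non-terminal).

GOTO = { [C → g .], [X → g . g] }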